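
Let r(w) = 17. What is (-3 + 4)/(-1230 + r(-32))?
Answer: -1/1213 ≈ -0.00082440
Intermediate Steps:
(-3 + 4)/(-1230 + r(-32)) = (-3 + 4)/(-1230 + 17) = 1/(-1213) = 1*(-1/1213) = -1/1213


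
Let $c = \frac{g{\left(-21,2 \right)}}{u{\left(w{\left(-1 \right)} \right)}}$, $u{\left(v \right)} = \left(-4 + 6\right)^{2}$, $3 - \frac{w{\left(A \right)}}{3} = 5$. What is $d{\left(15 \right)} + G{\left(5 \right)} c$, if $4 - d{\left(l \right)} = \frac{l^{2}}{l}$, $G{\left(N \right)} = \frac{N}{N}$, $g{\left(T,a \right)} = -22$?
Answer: $- \frac{33}{2} \approx -16.5$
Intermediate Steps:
$w{\left(A \right)} = -6$ ($w{\left(A \right)} = 9 - 15 = -6$)
$u{\left(v \right)} = 4$ ($u{\left(v \right)} = 2^{2} = 4$)
$G{\left(N \right)} = 1$
$c = - \frac{11}{2}$ ($c = - \frac{22}{4} = \left(-22\right) \frac{1}{4} = - \frac{11}{2} \approx -5.5$)
$d{\left(l \right)} = 4 - l$ ($d{\left(l \right)} = 4 - \frac{l^{2}}{l} = 4 - l$)
$d{\left(15 \right)} + G{\left(5 \right)} c = \left(4 - 15\right) + 1 \left(- \frac{11}{2}\right) = \left(4 - 15\right) - \frac{11}{2} = -11 - \frac{11}{2} = - \frac{33}{2}$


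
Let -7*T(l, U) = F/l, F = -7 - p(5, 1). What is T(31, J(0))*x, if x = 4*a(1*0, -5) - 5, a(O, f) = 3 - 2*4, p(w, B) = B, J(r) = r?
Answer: -200/217 ≈ -0.92166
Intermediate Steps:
a(O, f) = -5 (a(O, f) = 3 - 8 = -5)
F = -8 (F = -7 - 1*1 = -7 - 1 = -8)
T(l, U) = 8/(7*l) (T(l, U) = -(-8)/(7*l) = 8/(7*l))
x = -25 (x = 4*(-5) - 5 = -20 - 5 = -25)
T(31, J(0))*x = ((8/7)/31)*(-25) = ((8/7)*(1/31))*(-25) = (8/217)*(-25) = -200/217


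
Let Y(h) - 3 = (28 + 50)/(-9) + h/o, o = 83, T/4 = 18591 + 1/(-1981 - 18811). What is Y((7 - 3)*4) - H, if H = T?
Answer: -96256558553/1294302 ≈ -74370.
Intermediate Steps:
T = 386544071/5198 (T = 4*(18591 + 1/(-1981 - 18811)) = 4*(18591 + 1/(-20792)) = 4*(18591 - 1/20792) = 4*(386544071/20792) = 386544071/5198 ≈ 74364.)
H = 386544071/5198 ≈ 74364.
Y(h) = -17/3 + h/83 (Y(h) = 3 + ((28 + 50)/(-9) + h/83) = 3 + (78*(-⅑) + h*(1/83)) = 3 + (-26/3 + h/83) = -17/3 + h/83)
Y((7 - 3)*4) - H = (-17/3 + ((7 - 3)*4)/83) - 1*386544071/5198 = (-17/3 + (4*4)/83) - 386544071/5198 = (-17/3 + (1/83)*16) - 386544071/5198 = (-17/3 + 16/83) - 386544071/5198 = -1363/249 - 386544071/5198 = -96256558553/1294302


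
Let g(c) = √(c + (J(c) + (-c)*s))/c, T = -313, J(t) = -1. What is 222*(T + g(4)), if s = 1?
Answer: -69486 + 111*I/2 ≈ -69486.0 + 55.5*I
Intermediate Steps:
g(c) = I/c (g(c) = √(c + (-1 - c*1))/c = √(c + (-1 - c))/c = √(-1)/c = I/c)
222*(T + g(4)) = 222*(-313 + I/4) = -69486 + 111*I/2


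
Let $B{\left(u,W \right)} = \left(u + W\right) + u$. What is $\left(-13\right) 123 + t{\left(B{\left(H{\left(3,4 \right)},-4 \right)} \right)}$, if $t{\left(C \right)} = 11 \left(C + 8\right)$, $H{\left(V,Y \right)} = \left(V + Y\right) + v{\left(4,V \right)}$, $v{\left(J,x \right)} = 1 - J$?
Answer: $-1467$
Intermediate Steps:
$H{\left(V,Y \right)} = -3 + V + Y$ ($H{\left(V,Y \right)} = \left(V + Y\right) + \left(1 - 4\right) = \left(V + Y\right) - 3 = -3 + V + Y$)
$B{\left(u,W \right)} = W + 2 u$ ($B{\left(u,W \right)} = \left(W + u\right) + u = W + 2 u$)
$t{\left(C \right)} = 88 + 11 C$ ($t{\left(C \right)} = 11 \left(8 + C\right) = 88 + 11 C$)
$\left(-13\right) 123 + t{\left(B{\left(H{\left(3,4 \right)},-4 \right)} \right)} = \left(-13\right) 123 + \left(88 + 11 \left(-4 + 2 \left(-3 + 3 + 4\right)\right)\right) = -1599 + \left(88 + 11 \left(-4 + 2 \cdot 4\right)\right) = -1599 + \left(88 + 11 \left(-4 + 8\right)\right) = -1599 + \left(88 + 11 \cdot 4\right) = -1599 + \left(88 + 44\right) = -1599 + 132 = -1467$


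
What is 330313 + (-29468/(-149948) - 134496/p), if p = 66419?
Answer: 822424957700810/2489849053 ≈ 3.3031e+5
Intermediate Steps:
330313 + (-29468/(-149948) - 134496/p) = 330313 + (-29468/(-149948) - 134496/66419) = 330313 + (-29468*(-1/149948) - 134496*1/66419) = 330313 + (7367/37487 - 134496/66419) = 330313 - 4552542779/2489849053 = 822424957700810/2489849053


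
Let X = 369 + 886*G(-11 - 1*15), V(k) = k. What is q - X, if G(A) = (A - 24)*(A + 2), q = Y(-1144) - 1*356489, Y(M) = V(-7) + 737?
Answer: -1419328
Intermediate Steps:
Y(M) = 730 (Y(M) = -7 + 737 = 730)
q = -355759 (q = 730 - 1*356489 = 730 - 356489 = -355759)
G(A) = (-24 + A)*(2 + A)
X = 1063569 (X = 369 + 886*(-48 + (-11 - 1*15)² - 22*(-11 - 1*15)) = 369 + 886*(-48 + (-11 - 15)² - 22*(-11 - 15)) = 369 + 886*(-48 + (-26)² - 22*(-26)) = 369 + 886*(-48 + 676 + 572) = 369 + 886*1200 = 369 + 1063200 = 1063569)
q - X = -355759 - 1*1063569 = -355759 - 1063569 = -1419328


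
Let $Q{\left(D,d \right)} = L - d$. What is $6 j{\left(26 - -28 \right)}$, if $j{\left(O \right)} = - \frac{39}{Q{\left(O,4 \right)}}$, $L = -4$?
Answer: $\frac{117}{4} \approx 29.25$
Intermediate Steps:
$Q{\left(D,d \right)} = -4 - d$
$j{\left(O \right)} = \frac{39}{8}$ ($j{\left(O \right)} = - \frac{39}{-4 - 4} = - \frac{39}{-8} = \left(-39\right) \left(- \frac{1}{8}\right) = \frac{39}{8}$)
$6 j{\left(26 - -28 \right)} = 6 \cdot \frac{39}{8} = \frac{117}{4}$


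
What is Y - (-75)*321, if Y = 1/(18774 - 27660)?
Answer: 213930449/8886 ≈ 24075.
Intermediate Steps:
Y = -1/8886 (Y = 1/(-8886) = -1/8886 ≈ -0.00011254)
Y - (-75)*321 = -1/8886 - (-75)*321 = -1/8886 - 1*(-24075) = -1/8886 + 24075 = 213930449/8886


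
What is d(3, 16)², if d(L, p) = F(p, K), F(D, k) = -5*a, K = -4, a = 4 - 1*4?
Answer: 0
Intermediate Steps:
a = 0 (a = 4 - 4 = 0)
F(D, k) = 0 (F(D, k) = -5*0 = 0)
d(L, p) = 0
d(3, 16)² = 0² = 0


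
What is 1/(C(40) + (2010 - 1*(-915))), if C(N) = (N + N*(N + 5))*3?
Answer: 1/8445 ≈ 0.00011841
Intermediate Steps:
C(N) = 3*N + 3*N*(5 + N) (C(N) = (N + N*(5 + N))*3 = 3*N + 3*N*(5 + N))
1/(C(40) + (2010 - 1*(-915))) = 1/(3*40*(6 + 40) + (2010 - 1*(-915))) = 1/(3*40*46 + (2010 + 915)) = 1/(5520 + 2925) = 1/8445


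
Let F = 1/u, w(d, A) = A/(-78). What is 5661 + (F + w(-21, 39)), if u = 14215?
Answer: 160928017/28430 ≈ 5660.5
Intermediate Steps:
w(d, A) = -A/78 (w(d, A) = A*(-1/78) = -A/78)
F = 1/14215 ≈ 7.0348e-5
5661 + (F + w(-21, 39)) = 5661 + (1/14215 - 1/78*39) = 5661 + (1/14215 - ½) = 5661 - 14213/28430 = 160928017/28430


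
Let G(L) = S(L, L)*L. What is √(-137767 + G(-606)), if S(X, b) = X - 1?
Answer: 5*√9203 ≈ 479.66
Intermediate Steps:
S(X, b) = -1 + X
G(L) = L*(-1 + L) (G(L) = (-1 + L)*L = L*(-1 + L))
√(-137767 + G(-606)) = √(-137767 - 606*(-1 - 606)) = √(-137767 - 606*(-607)) = √(-137767 + 367842) = √230075 = 5*√9203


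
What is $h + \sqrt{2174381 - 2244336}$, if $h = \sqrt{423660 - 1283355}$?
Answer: $i \left(\sqrt{69955} + \sqrt{859695}\right) \approx 1191.7 i$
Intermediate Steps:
$h = i \sqrt{859695}$ ($h = \sqrt{-859695} = i \sqrt{859695} \approx 927.2 i$)
$h + \sqrt{2174381 - 2244336} = i \sqrt{859695} + \sqrt{2174381 - 2244336} = i \sqrt{859695} + \sqrt{-69955} = i \sqrt{859695} + i \sqrt{69955} = i \sqrt{69955} + i \sqrt{859695}$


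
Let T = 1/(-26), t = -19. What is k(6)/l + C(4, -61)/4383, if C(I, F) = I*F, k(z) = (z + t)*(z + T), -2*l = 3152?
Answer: -89723/13815216 ≈ -0.0064945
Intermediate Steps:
l = -1576 (l = -1/2*3152 = -1576)
T = -1/26 ≈ -0.038462
k(z) = (-19 + z)*(-1/26 + z) (k(z) = (z - 19)*(z - 1/26) = (-19 + z)*(-1/26 + z))
C(I, F) = F*I
k(6)/l + C(4, -61)/4383 = (19/26 + 6**2 - 495/26*6)/(-1576) - 61*4/4383 = (19/26 + 36 - 1485/13)*(-1/1576) - 244*1/4383 = -155/2*(-1/1576) - 244/4383 = 155/3152 - 244/4383 = -89723/13815216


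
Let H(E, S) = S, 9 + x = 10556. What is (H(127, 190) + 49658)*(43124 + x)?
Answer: 2675392008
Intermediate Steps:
x = 10547 (x = -9 + 10556 = 10547)
(H(127, 190) + 49658)*(43124 + x) = (190 + 49658)*(43124 + 10547) = 49848*53671 = 2675392008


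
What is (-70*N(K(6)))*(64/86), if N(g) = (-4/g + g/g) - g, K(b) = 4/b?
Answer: 38080/129 ≈ 295.19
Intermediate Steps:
N(g) = 1 - g - 4/g (N(g) = (-4/g + 1) - g = (1 - 4/g) - g = 1 - g - 4/g)
(-70*N(K(6)))*(64/86) = (-70*(1 - 4/6 - 4/(4/6)))*(64/86) = (-70*(1 - 4/6 - 4/(4*(⅙))))*(64*(1/86)) = -70*(1 - 1*⅔ - 4/⅔)*(32/43) = -70*(1 - ⅔ - 4*3/2)*(32/43) = -70*(1 - ⅔ - 6)*(32/43) = -70*(-17/3)*(32/43) = (1190/3)*(32/43) = 38080/129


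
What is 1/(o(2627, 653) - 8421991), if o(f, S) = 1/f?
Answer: -2627/22124570356 ≈ -1.1874e-7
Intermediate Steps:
1/(o(2627, 653) - 8421991) = 1/(1/2627 - 8421991) = 1/(-22124570356/2627) = -2627/22124570356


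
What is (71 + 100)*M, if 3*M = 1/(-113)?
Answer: -57/113 ≈ -0.50443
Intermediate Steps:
M = -1/339 (M = (⅓)/(-113) = (⅓)*(-1/113) = -1/339 ≈ -0.0029499)
(71 + 100)*M = (71 + 100)*(-1/339) = 171*(-1/339) = -57/113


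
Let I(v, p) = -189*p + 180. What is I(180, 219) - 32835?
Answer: -74046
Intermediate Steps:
I(v, p) = 180 - 189*p
I(180, 219) - 32835 = (180 - 189*219) - 32835 = (180 - 41391) - 32835 = -41211 - 32835 = -74046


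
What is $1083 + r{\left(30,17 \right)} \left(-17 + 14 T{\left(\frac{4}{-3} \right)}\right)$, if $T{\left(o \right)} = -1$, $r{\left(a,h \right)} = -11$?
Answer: $1424$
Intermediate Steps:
$1083 + r{\left(30,17 \right)} \left(-17 + 14 T{\left(\frac{4}{-3} \right)}\right) = 1083 - 11 \left(-17 + 14 \left(-1\right)\right) = 1083 - 11 \left(-17 - 14\right) = 1083 - -341 = 1083 + 341 = 1424$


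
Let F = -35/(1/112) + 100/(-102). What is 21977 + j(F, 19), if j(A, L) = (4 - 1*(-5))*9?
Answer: 22058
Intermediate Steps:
F = -199970/51 (F = -35/1/112 + 100*(-1/102) = -35*112 - 50/51 = -3920 - 50/51 = -199970/51 ≈ -3921.0)
j(A, L) = 81 (j(A, L) = (4 + 5)*9 = 9*9 = 81)
21977 + j(F, 19) = 21977 + 81 = 22058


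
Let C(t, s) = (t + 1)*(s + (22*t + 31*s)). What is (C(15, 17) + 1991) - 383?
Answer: 15592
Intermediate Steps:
C(t, s) = (1 + t)*(22*t + 32*s)
(C(15, 17) + 1991) - 383 = ((22*15 + 22*15**2 + 32*17 + 32*17*15) + 1991) - 383 = ((330 + 22*225 + 544 + 8160) + 1991) - 383 = ((330 + 4950 + 544 + 8160) + 1991) - 383 = (13984 + 1991) - 383 = 15975 - 383 = 15592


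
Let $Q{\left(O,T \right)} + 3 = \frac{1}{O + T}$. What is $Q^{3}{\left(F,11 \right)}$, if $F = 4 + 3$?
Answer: $- \frac{148877}{5832} \approx -25.528$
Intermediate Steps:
$F = 7$
$Q{\left(O,T \right)} = -3 + \frac{1}{O + T}$
$Q^{3}{\left(F,11 \right)} = \left(\frac{1 - 21 - 33}{7 + 11}\right)^{3} = \left(\frac{1 - 21 - 33}{18}\right)^{3} = \left(\frac{1}{18} \left(-53\right)\right)^{3} = \left(- \frac{53}{18}\right)^{3} = - \frac{148877}{5832}$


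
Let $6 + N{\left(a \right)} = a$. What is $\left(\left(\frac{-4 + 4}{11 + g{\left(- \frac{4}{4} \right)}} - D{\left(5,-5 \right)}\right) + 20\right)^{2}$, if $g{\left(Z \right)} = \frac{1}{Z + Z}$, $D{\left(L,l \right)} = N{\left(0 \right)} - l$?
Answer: $441$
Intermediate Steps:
$N{\left(a \right)} = -6 + a$
$D{\left(L,l \right)} = -6 - l$ ($D{\left(L,l \right)} = \left(-6 + 0\right) - l = -6 - l$)
$g{\left(Z \right)} = \frac{1}{2 Z}$
$\left(\left(\frac{-4 + 4}{11 + g{\left(- \frac{4}{4} \right)}} - D{\left(5,-5 \right)}\right) + 20\right)^{2} = \left(\left(\frac{-4 + 4}{11 + \frac{1}{2 \left(- \frac{4}{4}\right)}} - \left(-6 - -5\right)\right) + 20\right)^{2} = \left(\left(\frac{0}{11 + \frac{1}{2 \left(\left(-4\right) \frac{1}{4}\right)}} - \left(-6 + 5\right)\right) + 20\right)^{2} = \left(\left(\frac{0}{11 + \frac{1}{2 \left(-1\right)}} - -1\right) + 20\right)^{2} = \left(\left(\frac{0}{11 + \frac{1}{2} \left(-1\right)} + 1\right) + 20\right)^{2} = \left(\left(\frac{0}{11 - \frac{1}{2}} + 1\right) + 20\right)^{2} = \left(\left(\frac{0}{\frac{21}{2}} + 1\right) + 20\right)^{2} = \left(\left(0 \cdot \frac{2}{21} + 1\right) + 20\right)^{2} = \left(\left(0 + 1\right) + 20\right)^{2} = \left(1 + 20\right)^{2} = 21^{2} = 441$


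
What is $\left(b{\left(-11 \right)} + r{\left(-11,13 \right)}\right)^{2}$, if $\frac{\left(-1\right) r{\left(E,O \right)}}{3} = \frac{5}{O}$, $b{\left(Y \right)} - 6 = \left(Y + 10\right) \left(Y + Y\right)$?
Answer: $\frac{121801}{169} \approx 720.72$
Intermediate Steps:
$b{\left(Y \right)} = 6 + 2 Y \left(10 + Y\right)$ ($b{\left(Y \right)} = 6 + \left(Y + 10\right) \left(Y + Y\right) = 6 + \left(10 + Y\right) 2 Y = 6 + 2 Y \left(10 + Y\right)$)
$r{\left(E,O \right)} = - \frac{15}{O}$ ($r{\left(E,O \right)} = - 3 \frac{5}{O} = - \frac{15}{O}$)
$\left(b{\left(-11 \right)} + r{\left(-11,13 \right)}\right)^{2} = \left(\left(6 + 2 \left(-11\right)^{2} + 20 \left(-11\right)\right) - \frac{15}{13}\right)^{2} = \left(\left(6 + 2 \cdot 121 - 220\right) - \frac{15}{13}\right)^{2} = \left(\left(6 + 242 - 220\right) - \frac{15}{13}\right)^{2} = \left(28 - \frac{15}{13}\right)^{2} = \left(\frac{349}{13}\right)^{2} = \frac{121801}{169}$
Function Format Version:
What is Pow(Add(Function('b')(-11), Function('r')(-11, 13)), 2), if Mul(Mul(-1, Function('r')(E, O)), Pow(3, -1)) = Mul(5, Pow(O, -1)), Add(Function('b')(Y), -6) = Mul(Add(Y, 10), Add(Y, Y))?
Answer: Rational(121801, 169) ≈ 720.72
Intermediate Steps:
Function('b')(Y) = Add(6, Mul(2, Y, Add(10, Y))) (Function('b')(Y) = Add(6, Mul(Add(Y, 10), Add(Y, Y))) = Add(6, Mul(Add(10, Y), Mul(2, Y))) = Add(6, Mul(2, Y, Add(10, Y))))
Function('r')(E, O) = Mul(-15, Pow(O, -1)) (Function('r')(E, O) = Mul(-3, Mul(5, Pow(O, -1))) = Mul(-15, Pow(O, -1)))
Pow(Add(Function('b')(-11), Function('r')(-11, 13)), 2) = Pow(Add(Add(6, Mul(2, Pow(-11, 2)), Mul(20, -11)), Mul(-15, Pow(13, -1))), 2) = Pow(Add(Add(6, Mul(2, 121), -220), Mul(-15, Rational(1, 13))), 2) = Pow(Add(Add(6, 242, -220), Rational(-15, 13)), 2) = Pow(Add(28, Rational(-15, 13)), 2) = Pow(Rational(349, 13), 2) = Rational(121801, 169)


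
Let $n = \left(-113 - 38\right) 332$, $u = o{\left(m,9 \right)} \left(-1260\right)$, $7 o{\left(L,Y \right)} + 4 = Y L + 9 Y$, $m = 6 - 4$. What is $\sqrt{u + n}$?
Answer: $4 i \sqrt{4202} \approx 259.29 i$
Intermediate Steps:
$m = 2$
$o{\left(L,Y \right)} = - \frac{4}{7} + \frac{9 Y}{7} + \frac{L Y}{7}$ ($o{\left(L,Y \right)} = - \frac{4}{7} + \frac{Y L + 9 Y}{7} = - \frac{4}{7} + \frac{L Y + 9 Y}{7} = - \frac{4}{7} + \frac{9 Y + L Y}{7} = - \frac{4}{7} + \left(\frac{9 Y}{7} + \frac{L Y}{7}\right) = - \frac{4}{7} + \frac{9 Y}{7} + \frac{L Y}{7}$)
$u = -17100$ ($u = \left(- \frac{4}{7} + \frac{9}{7} \cdot 9 + \frac{1}{7} \cdot 2 \cdot 9\right) \left(-1260\right) = \left(- \frac{4}{7} + \frac{81}{7} + \frac{18}{7}\right) \left(-1260\right) = \frac{95}{7} \left(-1260\right) = -17100$)
$n = -50132$ ($n = \left(-151\right) 332 = -50132$)
$\sqrt{u + n} = \sqrt{-17100 - 50132} = \sqrt{-67232} = 4 i \sqrt{4202}$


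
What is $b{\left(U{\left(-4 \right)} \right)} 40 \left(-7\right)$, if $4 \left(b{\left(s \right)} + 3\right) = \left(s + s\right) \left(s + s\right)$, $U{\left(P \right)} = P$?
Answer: $-3640$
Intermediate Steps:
$b{\left(s \right)} = -3 + s^{2}$ ($b{\left(s \right)} = -3 + \frac{\left(s + s\right) \left(s + s\right)}{4} = -3 + \frac{2 s 2 s}{4} = -3 + \frac{4 s^{2}}{4} = -3 + s^{2}$)
$b{\left(U{\left(-4 \right)} \right)} 40 \left(-7\right) = \left(-3 + \left(-4\right)^{2}\right) 40 \left(-7\right) = \left(-3 + 16\right) 40 \left(-7\right) = 13 \cdot 40 \left(-7\right) = 520 \left(-7\right) = -3640$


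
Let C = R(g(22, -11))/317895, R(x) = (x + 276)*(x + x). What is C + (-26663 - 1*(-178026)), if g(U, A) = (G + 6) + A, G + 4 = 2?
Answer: 48117537119/317895 ≈ 1.5136e+5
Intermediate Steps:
G = -2 (G = -4 + 2 = -2)
g(U, A) = 4 + A (g(U, A) = (-2 + 6) + A = 4 + A)
R(x) = 2*x*(276 + x) (R(x) = (276 + x)*(2*x) = 2*x*(276 + x))
C = -3766/317895 (C = (2*(4 - 11)*(276 + (4 - 11)))/317895 = (2*(-7)*(276 - 7))*(1/317895) = (2*(-7)*269)*(1/317895) = -3766*1/317895 = -3766/317895 ≈ -0.011847)
C + (-26663 - 1*(-178026)) = -3766/317895 + (-26663 - 1*(-178026)) = -3766/317895 + (-26663 + 178026) = -3766/317895 + 151363 = 48117537119/317895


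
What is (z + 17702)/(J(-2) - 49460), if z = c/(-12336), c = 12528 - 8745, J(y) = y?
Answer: -72789363/203387744 ≈ -0.35788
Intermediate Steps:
c = 3783
z = -1261/4112 (z = 3783/(-12336) = 3783*(-1/12336) = -1261/4112 ≈ -0.30666)
(z + 17702)/(J(-2) - 49460) = (-1261/4112 + 17702)/(-2 - 49460) = (72789363/4112)/(-49462) = (72789363/4112)*(-1/49462) = -72789363/203387744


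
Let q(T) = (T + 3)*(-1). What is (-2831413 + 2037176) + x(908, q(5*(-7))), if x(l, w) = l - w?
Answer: -793361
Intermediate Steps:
q(T) = -3 - T (q(T) = (3 + T)*(-1) = -3 - T)
(-2831413 + 2037176) + x(908, q(5*(-7))) = (-2831413 + 2037176) + (908 - (-3 - 5*(-7))) = -794237 + (908 - (-3 - 1*(-35))) = -794237 + (908 - (-3 + 35)) = -794237 + (908 - 1*32) = -794237 + (908 - 32) = -794237 + 876 = -793361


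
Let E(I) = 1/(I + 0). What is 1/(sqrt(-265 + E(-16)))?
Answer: -4*I*sqrt(4241)/4241 ≈ -0.061422*I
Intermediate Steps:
E(I) = 1/I
1/(sqrt(-265 + E(-16))) = 1/(sqrt(-265 + 1/(-16))) = 1/(sqrt(-265 - 1/16)) = 1/(sqrt(-4241/16)) = 1/(I*sqrt(4241)/4) = -4*I*sqrt(4241)/4241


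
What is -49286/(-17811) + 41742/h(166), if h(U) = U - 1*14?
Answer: 375479117/1353636 ≈ 277.39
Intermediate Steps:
h(U) = -14 + U (h(U) = U - 14 = -14 + U)
-49286/(-17811) + 41742/h(166) = -49286/(-17811) + 41742/(-14 + 166) = -49286*(-1/17811) + 41742/152 = 49286/17811 + 41742*(1/152) = 49286/17811 + 20871/76 = 375479117/1353636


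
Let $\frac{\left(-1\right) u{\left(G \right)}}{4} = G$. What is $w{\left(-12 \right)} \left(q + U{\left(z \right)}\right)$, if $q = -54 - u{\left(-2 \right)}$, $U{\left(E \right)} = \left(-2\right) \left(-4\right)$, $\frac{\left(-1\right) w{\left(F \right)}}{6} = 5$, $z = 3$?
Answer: $1620$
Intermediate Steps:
$u{\left(G \right)} = - 4 G$
$w{\left(F \right)} = -30$ ($w{\left(F \right)} = \left(-6\right) 5 = -30$)
$U{\left(E \right)} = 8$
$q = -62$ ($q = -54 - \left(-4\right) \left(-2\right) = -54 - 8 = -62$)
$w{\left(-12 \right)} \left(q + U{\left(z \right)}\right) = - 30 \left(-62 + 8\right) = \left(-30\right) \left(-54\right) = 1620$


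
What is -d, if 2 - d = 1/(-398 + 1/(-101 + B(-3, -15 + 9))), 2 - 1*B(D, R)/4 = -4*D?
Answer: -112379/56119 ≈ -2.0025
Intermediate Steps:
B(D, R) = 8 + 16*D (B(D, R) = 8 - (-16)*D = 8 + 16*D)
d = 112379/56119 (d = 2 - 1/(-398 + 1/(-101 + (8 + 16*(-3)))) = 2 - 1/(-398 + 1/(-101 + (8 - 48))) = 2 - 1/(-398 + 1/(-101 - 40)) = 2 - 1/(-398 + 1/(-141)) = 2 - 1/(-398 - 1/141) = 2 - 1/(-56119/141) = 2 - 1*(-141/56119) = 2 + 141/56119 = 112379/56119 ≈ 2.0025)
-d = -1*112379/56119 = -112379/56119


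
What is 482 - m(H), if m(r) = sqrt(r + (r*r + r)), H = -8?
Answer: 482 - 4*sqrt(3) ≈ 475.07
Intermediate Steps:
m(r) = sqrt(r**2 + 2*r) (m(r) = sqrt(r + (r**2 + r)) = sqrt(r + (r + r**2)) = sqrt(r**2 + 2*r))
482 - m(H) = 482 - sqrt(-8*(2 - 8)) = 482 - sqrt(-8*(-6)) = 482 - sqrt(48) = 482 - 4*sqrt(3)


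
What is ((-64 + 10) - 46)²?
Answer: 10000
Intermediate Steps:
((-64 + 10) - 46)² = (-54 - 46)² = (-100)² = 10000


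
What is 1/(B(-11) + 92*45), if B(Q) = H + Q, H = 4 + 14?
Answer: 1/4147 ≈ 0.00024114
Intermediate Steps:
H = 18
B(Q) = 18 + Q
1/(B(-11) + 92*45) = 1/((18 - 11) + 92*45) = 1/(7 + 4140) = 1/4147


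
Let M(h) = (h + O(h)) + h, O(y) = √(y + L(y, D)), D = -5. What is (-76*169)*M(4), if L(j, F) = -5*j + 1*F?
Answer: -102752 - 12844*I*√21 ≈ -1.0275e+5 - 58859.0*I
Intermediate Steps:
L(j, F) = F - 5*j (L(j, F) = -5*j + F = F - 5*j)
O(y) = √(-5 - 4*y) (O(y) = √(y + (-5 - 5*y)) = √(-5 - 4*y))
M(h) = √(-5 - 4*h) + 2*h (M(h) = (h + √(-5 - 4*h)) + h = √(-5 - 4*h) + 2*h)
(-76*169)*M(4) = (-76*169)*(√(-5 - 4*4) + 2*4) = -12844*(√(-5 - 16) + 8) = -12844*(√(-21) + 8) = -12844*(I*√21 + 8) = -12844*(8 + I*√21) = -102752 - 12844*I*√21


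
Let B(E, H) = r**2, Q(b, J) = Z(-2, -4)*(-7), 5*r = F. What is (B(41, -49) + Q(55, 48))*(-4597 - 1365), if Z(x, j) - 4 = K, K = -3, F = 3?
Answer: 989692/25 ≈ 39588.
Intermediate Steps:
Z(x, j) = 1 (Z(x, j) = 4 - 3 = 1)
r = 3/5 (r = (1/5)*3 = 3/5 ≈ 0.60000)
Q(b, J) = -7 (Q(b, J) = 1*(-7) = -7)
B(E, H) = 9/25 (B(E, H) = (3/5)**2 = 9/25)
(B(41, -49) + Q(55, 48))*(-4597 - 1365) = (9/25 - 7)*(-4597 - 1365) = -166/25*(-5962) = 989692/25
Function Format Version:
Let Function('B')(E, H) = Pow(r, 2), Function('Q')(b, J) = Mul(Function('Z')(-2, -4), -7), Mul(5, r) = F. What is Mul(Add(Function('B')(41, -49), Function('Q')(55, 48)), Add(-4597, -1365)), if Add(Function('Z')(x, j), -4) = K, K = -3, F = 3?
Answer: Rational(989692, 25) ≈ 39588.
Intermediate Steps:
Function('Z')(x, j) = 1 (Function('Z')(x, j) = Add(4, -3) = 1)
r = Rational(3, 5) (r = Mul(Rational(1, 5), 3) = Rational(3, 5) ≈ 0.60000)
Function('Q')(b, J) = -7 (Function('Q')(b, J) = Mul(1, -7) = -7)
Function('B')(E, H) = Rational(9, 25) (Function('B')(E, H) = Pow(Rational(3, 5), 2) = Rational(9, 25))
Mul(Add(Function('B')(41, -49), Function('Q')(55, 48)), Add(-4597, -1365)) = Mul(Add(Rational(9, 25), -7), Add(-4597, -1365)) = Mul(Rational(-166, 25), -5962) = Rational(989692, 25)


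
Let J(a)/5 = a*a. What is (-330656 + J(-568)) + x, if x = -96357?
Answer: 1186107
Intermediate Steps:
J(a) = 5*a**2 (J(a) = 5*(a*a) = 5*a**2)
(-330656 + J(-568)) + x = (-330656 + 5*(-568)**2) - 96357 = (-330656 + 5*322624) - 96357 = (-330656 + 1613120) - 96357 = 1282464 - 96357 = 1186107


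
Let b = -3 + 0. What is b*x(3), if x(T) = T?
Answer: -9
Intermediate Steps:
b = -3
b*x(3) = -3*3 = -9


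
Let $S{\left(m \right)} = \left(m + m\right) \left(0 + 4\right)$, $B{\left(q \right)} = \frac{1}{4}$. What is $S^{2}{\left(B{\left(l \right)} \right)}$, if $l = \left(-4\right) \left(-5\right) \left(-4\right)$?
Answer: $4$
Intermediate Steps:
$l = -80$ ($l = 20 \left(-4\right) = -80$)
$B{\left(q \right)} = \frac{1}{4}$
$S{\left(m \right)} = 8 m$ ($S{\left(m \right)} = 2 m 4 = 8 m$)
$S^{2}{\left(B{\left(l \right)} \right)} = \left(8 \cdot \frac{1}{4}\right)^{2} = 2^{2} = 4$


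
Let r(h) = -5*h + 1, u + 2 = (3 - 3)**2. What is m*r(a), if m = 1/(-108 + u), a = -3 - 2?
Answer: -13/55 ≈ -0.23636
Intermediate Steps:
u = -2 (u = -2 + (3 - 3)**2 = -2 + 0**2 = -2 + 0 = -2)
a = -5
r(h) = 1 - 5*h
m = -1/110 (m = 1/(-108 - 2) = 1/(-110) = -1/110 ≈ -0.0090909)
m*r(a) = -(1 - 5*(-5))/110 = -(1 + 25)/110 = -1/110*26 = -13/55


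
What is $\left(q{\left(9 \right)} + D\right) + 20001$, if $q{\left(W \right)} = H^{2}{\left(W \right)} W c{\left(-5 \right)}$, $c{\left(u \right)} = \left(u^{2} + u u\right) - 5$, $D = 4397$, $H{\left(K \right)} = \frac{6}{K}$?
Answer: $24578$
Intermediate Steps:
$c{\left(u \right)} = -5 + 2 u^{2}$ ($c{\left(u \right)} = \left(u^{2} + u^{2}\right) - 5 = 2 u^{2} - 5 = -5 + 2 u^{2}$)
$q{\left(W \right)} = \frac{1620}{W}$ ($q{\left(W \right)} = \left(\frac{6}{W}\right)^{2} W \left(-5 + 2 \left(-5\right)^{2}\right) = \frac{36}{W^{2}} W \left(-5 + 2 \cdot 25\right) = \frac{36}{W} \left(-5 + 50\right) = \frac{36}{W} 45 = \frac{1620}{W}$)
$\left(q{\left(9 \right)} + D\right) + 20001 = \left(\frac{1620}{9} + 4397\right) + 20001 = \left(1620 \cdot \frac{1}{9} + 4397\right) + 20001 = \left(180 + 4397\right) + 20001 = 4577 + 20001 = 24578$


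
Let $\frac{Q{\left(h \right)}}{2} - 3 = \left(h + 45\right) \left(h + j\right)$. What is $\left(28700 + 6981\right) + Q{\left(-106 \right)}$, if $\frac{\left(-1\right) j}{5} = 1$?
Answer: $49229$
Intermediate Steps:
$j = -5$ ($j = \left(-5\right) 1 = -5$)
$Q{\left(h \right)} = 6 + 2 \left(-5 + h\right) \left(45 + h\right)$ ($Q{\left(h \right)} = 6 + 2 \left(h + 45\right) \left(h - 5\right) = 6 + 2 \left(45 + h\right) \left(-5 + h\right) = 6 + 2 \left(-5 + h\right) \left(45 + h\right)$)
$\left(28700 + 6981\right) + Q{\left(-106 \right)} = \left(28700 + 6981\right) + \left(-444 + 2 \left(-106\right)^{2} + 80 \left(-106\right)\right) = 35681 - -13548 = 35681 + 13548 = 49229$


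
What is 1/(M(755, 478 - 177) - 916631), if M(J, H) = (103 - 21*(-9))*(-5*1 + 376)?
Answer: -1/808299 ≈ -1.2372e-6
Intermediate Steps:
M(J, H) = 108332 (M(J, H) = (103 + 189)*(-5 + 376) = 292*371 = 108332)
1/(M(755, 478 - 177) - 916631) = 1/(108332 - 916631) = 1/(-808299) = -1/808299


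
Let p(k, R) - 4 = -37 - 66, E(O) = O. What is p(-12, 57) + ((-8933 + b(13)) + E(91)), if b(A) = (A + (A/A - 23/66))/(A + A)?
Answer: -15341855/1716 ≈ -8940.5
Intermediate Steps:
p(k, R) = -99 (p(k, R) = 4 + (-37 - 66) = 4 - 103 = -99)
b(A) = (43/66 + A)/(2*A) (b(A) = (A + (1 - 23*1/66))/((2*A)) = (A + (1 - 23/66))*(1/(2*A)) = (A + 43/66)*(1/(2*A)) = (43/66 + A)*(1/(2*A)) = (43/66 + A)/(2*A))
p(-12, 57) + ((-8933 + b(13)) + E(91)) = -99 + ((-8933 + (1/132)*(43 + 66*13)/13) + 91) = -99 + ((-8933 + (1/132)*(1/13)*(43 + 858)) + 91) = -99 + ((-8933 + (1/132)*(1/13)*901) + 91) = -99 + ((-8933 + 901/1716) + 91) = -99 + (-15328127/1716 + 91) = -99 - 15171971/1716 = -15341855/1716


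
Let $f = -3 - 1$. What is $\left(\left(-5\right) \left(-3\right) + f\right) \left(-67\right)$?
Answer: $-737$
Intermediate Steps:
$f = -4$
$\left(\left(-5\right) \left(-3\right) + f\right) \left(-67\right) = \left(\left(-5\right) \left(-3\right) - 4\right) \left(-67\right) = \left(15 - 4\right) \left(-67\right) = 11 \left(-67\right) = -737$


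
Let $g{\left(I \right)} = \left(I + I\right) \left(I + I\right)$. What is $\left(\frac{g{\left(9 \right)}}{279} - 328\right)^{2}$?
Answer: $\frac{102657424}{961} \approx 1.0682 \cdot 10^{5}$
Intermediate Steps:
$g{\left(I \right)} = 4 I^{2}$ ($g{\left(I \right)} = 2 I 2 I = 4 I^{2}$)
$\left(\frac{g{\left(9 \right)}}{279} - 328\right)^{2} = \left(\frac{4 \cdot 9^{2}}{279} - 328\right)^{2} = \left(4 \cdot 81 \cdot \frac{1}{279} - 328\right)^{2} = \left(324 \cdot \frac{1}{279} - 328\right)^{2} = \left(\frac{36}{31} - 328\right)^{2} = \left(- \frac{10132}{31}\right)^{2} = \frac{102657424}{961}$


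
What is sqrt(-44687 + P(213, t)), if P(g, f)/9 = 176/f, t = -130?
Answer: I*sqrt(188854055)/65 ≈ 211.42*I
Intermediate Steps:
P(g, f) = 1584/f (P(g, f) = 9*(176/f) = 1584/f)
sqrt(-44687 + P(213, t)) = sqrt(-44687 + 1584/(-130)) = sqrt(-44687 + 1584*(-1/130)) = sqrt(-44687 - 792/65) = sqrt(-2905447/65) = I*sqrt(188854055)/65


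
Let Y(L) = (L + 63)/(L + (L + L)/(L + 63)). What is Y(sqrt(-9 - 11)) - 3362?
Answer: (-71189*sqrt(5) + 2184040*I)/(10*(-65*I + 2*sqrt(5))) ≈ -3361.0 - 13.654*I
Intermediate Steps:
Y(L) = (63 + L)/(L + 2*L/(63 + L)) (Y(L) = (63 + L)/(L + (2*L)/(63 + L)) = (63 + L)/(L + 2*L/(63 + L)))
Y(sqrt(-9 - 11)) - 3362 = (63 + sqrt(-9 - 11))**2/((sqrt(-9 - 11))*(65 + sqrt(-9 - 11))) - 3362 = (63 + sqrt(-20))**2/((sqrt(-20))*(65 + sqrt(-20))) - 3362 = (63 + 2*I*sqrt(5))**2/(((2*I*sqrt(5)))*(65 + 2*I*sqrt(5))) - 3362 = (-I*sqrt(5)/10)*(63 + 2*I*sqrt(5))**2/(65 + 2*I*sqrt(5)) - 3362 = -I*sqrt(5)*(63 + 2*I*sqrt(5))**2/(10*(65 + 2*I*sqrt(5))) - 3362 = -3362 - I*sqrt(5)*(63 + 2*I*sqrt(5))**2/(10*(65 + 2*I*sqrt(5)))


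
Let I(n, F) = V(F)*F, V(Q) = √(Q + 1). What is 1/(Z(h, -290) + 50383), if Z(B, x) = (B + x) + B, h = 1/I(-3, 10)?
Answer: 13775575/690059878474 - 5*√11/690059878474 ≈ 1.9963e-5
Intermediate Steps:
V(Q) = √(1 + Q)
I(n, F) = F*√(1 + F) (I(n, F) = √(1 + F)*F = F*√(1 + F))
h = √11/110 (h = 1/(10*√(1 + 10)) = 1/(10*√11) = √11/110 ≈ 0.030151)
Z(B, x) = x + 2*B
1/(Z(h, -290) + 50383) = 1/((-290 + 2*(√11/110)) + 50383) = 1/((-290 + √11/55) + 50383) = 1/(50093 + √11/55)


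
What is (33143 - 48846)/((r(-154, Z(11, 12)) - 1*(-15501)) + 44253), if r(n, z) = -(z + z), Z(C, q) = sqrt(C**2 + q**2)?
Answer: -469158531/1785269728 - 15703*sqrt(265)/1785269728 ≈ -0.26294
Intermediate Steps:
r(n, z) = -2*z
(33143 - 48846)/((r(-154, Z(11, 12)) - 1*(-15501)) + 44253) = (33143 - 48846)/((-2*sqrt(11**2 + 12**2) - 1*(-15501)) + 44253) = -15703/((-2*sqrt(121 + 144) + 15501) + 44253) = -15703/((-2*sqrt(265) + 15501) + 44253) = -15703/((15501 - 2*sqrt(265)) + 44253) = -15703/(59754 - 2*sqrt(265))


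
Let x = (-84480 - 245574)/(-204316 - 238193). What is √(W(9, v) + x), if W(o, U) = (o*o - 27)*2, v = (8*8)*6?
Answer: √2365998566026/147503 ≈ 10.428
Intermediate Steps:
x = 110018/147503 (x = -330054/(-442509) = -330054*(-1/442509) = 110018/147503 ≈ 0.74587)
v = 384 (v = 64*6 = 384)
W(o, U) = -54 + 2*o² (W(o, U) = (o² - 27)*2 = (-27 + o²)*2 = -54 + 2*o²)
√(W(9, v) + x) = √((-54 + 2*9²) + 110018/147503) = √((-54 + 2*81) + 110018/147503) = √((-54 + 162) + 110018/147503) = √(108 + 110018/147503) = √(16040342/147503) = √2365998566026/147503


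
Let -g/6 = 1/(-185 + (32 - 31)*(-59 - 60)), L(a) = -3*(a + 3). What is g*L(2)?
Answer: -45/152 ≈ -0.29605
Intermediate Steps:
L(a) = -9 - 3*a (L(a) = -3*(3 + a) = -9 - 3*a)
g = 3/152 (g = -6/(-185 + (32 - 31)*(-59 - 60)) = -6/(-185 + 1*(-119)) = -6/(-185 - 119) = -6/(-304) = -6*(-1/304) = 3/152 ≈ 0.019737)
g*L(2) = 3*(-9 - 3*2)/152 = 3*(-9 - 6)/152 = (3/152)*(-15) = -45/152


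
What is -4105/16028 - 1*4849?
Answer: -77723877/16028 ≈ -4849.3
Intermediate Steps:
-4105/16028 - 1*4849 = -4105*1/16028 - 4849 = -4105/16028 - 4849 = -77723877/16028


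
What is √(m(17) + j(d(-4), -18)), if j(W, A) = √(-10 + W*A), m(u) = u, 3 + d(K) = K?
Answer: √(17 + 2*√29) ≈ 5.2698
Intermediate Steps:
d(K) = -3 + K
j(W, A) = √(-10 + A*W)
√(m(17) + j(d(-4), -18)) = √(17 + √(-10 - 18*(-3 - 4))) = √(17 + √(-10 - 18*(-7))) = √(17 + √(-10 + 126)) = √(17 + √116) = √(17 + 2*√29)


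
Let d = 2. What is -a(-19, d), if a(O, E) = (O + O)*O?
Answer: -722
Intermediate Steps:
a(O, E) = 2*O² (a(O, E) = (2*O)*O = 2*O²)
-a(-19, d) = -2*(-19)² = -2*361 = -1*722 = -722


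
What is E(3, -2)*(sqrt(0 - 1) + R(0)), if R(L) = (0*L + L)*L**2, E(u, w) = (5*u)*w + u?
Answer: -27*I ≈ -27.0*I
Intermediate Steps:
E(u, w) = u + 5*u*w (E(u, w) = 5*u*w + u = u + 5*u*w)
R(L) = L**3 (R(L) = (0 + L)*L**2 = L*L**2 = L**3)
E(3, -2)*(sqrt(0 - 1) + R(0)) = (3*(1 + 5*(-2)))*(sqrt(0 - 1) + 0**3) = (3*(1 - 10))*(sqrt(-1) + 0) = (3*(-9))*(I + 0) = -27*I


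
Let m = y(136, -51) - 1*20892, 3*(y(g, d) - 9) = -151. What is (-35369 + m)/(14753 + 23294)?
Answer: -168907/114141 ≈ -1.4798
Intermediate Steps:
y(g, d) = -124/3 (y(g, d) = 9 + (⅓)*(-151) = 9 - 151/3 = -124/3)
m = -62800/3 (m = -124/3 - 1*20892 = -124/3 - 20892 = -62800/3 ≈ -20933.)
(-35369 + m)/(14753 + 23294) = (-35369 - 62800/3)/(14753 + 23294) = -168907/3/38047 = -168907/3*1/38047 = -168907/114141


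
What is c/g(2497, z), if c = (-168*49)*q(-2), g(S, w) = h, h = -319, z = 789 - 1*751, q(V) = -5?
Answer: -41160/319 ≈ -129.03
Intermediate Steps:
z = 38 (z = 789 - 751 = 38)
g(S, w) = -319
c = 41160 (c = -168*49*(-5) = -8232*(-5) = 41160)
c/g(2497, z) = 41160/(-319) = 41160*(-1/319) = -41160/319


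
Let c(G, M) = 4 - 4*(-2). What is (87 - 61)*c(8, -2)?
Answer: 312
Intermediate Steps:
c(G, M) = 12 (c(G, M) = 4 + 8 = 12)
(87 - 61)*c(8, -2) = (87 - 61)*12 = 26*12 = 312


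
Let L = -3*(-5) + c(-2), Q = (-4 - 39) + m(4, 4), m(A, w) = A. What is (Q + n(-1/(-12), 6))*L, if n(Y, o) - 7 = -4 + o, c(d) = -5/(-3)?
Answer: -500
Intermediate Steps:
c(d) = 5/3 (c(d) = -5*(-⅓) = 5/3)
n(Y, o) = 3 + o (n(Y, o) = 7 + (-4 + o) = 3 + o)
Q = -39 (Q = (-4 - 39) + 4 = -43 + 4 = -39)
L = 50/3 (L = -3*(-5) + 5/3 = 15 + 5/3 = 50/3 ≈ 16.667)
(Q + n(-1/(-12), 6))*L = (-39 + (3 + 6))*(50/3) = (-39 + 9)*(50/3) = -30*50/3 = -500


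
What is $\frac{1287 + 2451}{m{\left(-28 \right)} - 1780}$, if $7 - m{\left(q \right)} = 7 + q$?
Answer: $- \frac{623}{292} \approx -2.1336$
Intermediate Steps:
$m{\left(q \right)} = - q$ ($m{\left(q \right)} = 7 - \left(7 + q\right) = - q$)
$\frac{1287 + 2451}{m{\left(-28 \right)} - 1780} = \frac{1287 + 2451}{\left(-1\right) \left(-28\right) - 1780} = \frac{3738}{28 - 1780} = \frac{3738}{-1752} = 3738 \left(- \frac{1}{1752}\right) = - \frac{623}{292}$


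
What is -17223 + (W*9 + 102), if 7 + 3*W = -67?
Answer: -17343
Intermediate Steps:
W = -74/3 (W = -7/3 + (⅓)*(-67) = -7/3 - 67/3 = -74/3 ≈ -24.667)
-17223 + (W*9 + 102) = -17223 + (-74/3*9 + 102) = -17223 + (-222 + 102) = -17223 - 120 = -17343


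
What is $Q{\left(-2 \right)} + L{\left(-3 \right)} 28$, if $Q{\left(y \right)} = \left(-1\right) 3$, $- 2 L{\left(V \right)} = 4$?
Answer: $-59$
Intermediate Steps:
$L{\left(V \right)} = -2$ ($L{\left(V \right)} = \left(- \frac{1}{2}\right) 4 = -2$)
$Q{\left(y \right)} = -3$
$Q{\left(-2 \right)} + L{\left(-3 \right)} 28 = -3 - 56 = -59$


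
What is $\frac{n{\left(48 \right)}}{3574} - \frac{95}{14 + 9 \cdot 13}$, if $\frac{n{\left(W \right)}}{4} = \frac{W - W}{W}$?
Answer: $- \frac{95}{131} \approx -0.72519$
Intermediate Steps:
$n{\left(W \right)} = 0$ ($n{\left(W \right)} = 4 \frac{W - W}{W} = 4 \frac{0}{W} = 4 \cdot 0 = 0$)
$\frac{n{\left(48 \right)}}{3574} - \frac{95}{14 + 9 \cdot 13} = \frac{0}{3574} - \frac{95}{14 + 9 \cdot 13} = 0 \cdot \frac{1}{3574} - \frac{95}{14 + 117} = 0 - \frac{95}{131} = - \frac{95}{131}$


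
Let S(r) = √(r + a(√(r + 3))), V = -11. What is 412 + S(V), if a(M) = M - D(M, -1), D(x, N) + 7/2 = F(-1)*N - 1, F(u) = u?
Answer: 412 + √(-30 + 8*I*√2)/2 ≈ 412.51 + 2.7853*I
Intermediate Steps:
D(x, N) = -9/2 - N (D(x, N) = -7/2 + (-N - 1) = -7/2 + (-1 - N) = -9/2 - N)
a(M) = 7/2 + M (a(M) = M - (-9/2 - 1*(-1)) = M - (-9/2 + 1) = M - 1*(-7/2) = M + 7/2 = 7/2 + M)
S(r) = √(7/2 + r + √(3 + r)) (S(r) = √(r + (7/2 + √(r + 3))) = √(r + (7/2 + √(3 + r))) = √(7/2 + r + √(3 + r)))
412 + S(V) = 412 + √(14 + 4*(-11) + 4*√(3 - 11))/2 = 412 + √(14 - 44 + 4*√(-8))/2 = 412 + √(14 - 44 + 4*(2*I*√2))/2 = 412 + √(14 - 44 + 8*I*√2)/2 = 412 + √(-30 + 8*I*√2)/2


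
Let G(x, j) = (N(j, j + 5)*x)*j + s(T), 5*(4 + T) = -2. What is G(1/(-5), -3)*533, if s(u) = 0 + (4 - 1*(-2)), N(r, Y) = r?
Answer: 11193/5 ≈ 2238.6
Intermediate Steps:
T = -22/5 (T = -4 + (⅕)*(-2) = -4 - ⅖ = -22/5 ≈ -4.4000)
s(u) = 6 (s(u) = 0 + (4 + 2) = 0 + 6 = 6)
G(x, j) = 6 + x*j² (G(x, j) = (j*x)*j + 6 = x*j² + 6 = 6 + x*j²)
G(1/(-5), -3)*533 = (6 + (-3)²/(-5))*533 = (6 - ⅕*9)*533 = (6 - 9/5)*533 = (21/5)*533 = 11193/5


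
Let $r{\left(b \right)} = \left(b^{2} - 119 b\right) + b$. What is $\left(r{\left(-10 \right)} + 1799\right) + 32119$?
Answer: $35198$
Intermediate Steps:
$r{\left(b \right)} = b^{2} - 118 b$
$\left(r{\left(-10 \right)} + 1799\right) + 32119 = \left(- 10 \left(-118 - 10\right) + 1799\right) + 32119 = \left(\left(-10\right) \left(-128\right) + 1799\right) + 32119 = \left(1280 + 1799\right) + 32119 = 3079 + 32119 = 35198$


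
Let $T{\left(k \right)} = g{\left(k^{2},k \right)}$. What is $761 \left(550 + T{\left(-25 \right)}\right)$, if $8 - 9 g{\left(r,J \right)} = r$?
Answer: $\frac{3297413}{9} \approx 3.6638 \cdot 10^{5}$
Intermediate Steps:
$g{\left(r,J \right)} = \frac{8}{9} - \frac{r}{9}$
$T{\left(k \right)} = \frac{8}{9} - \frac{k^{2}}{9}$
$761 \left(550 + T{\left(-25 \right)}\right) = 761 \left(550 + \left(\frac{8}{9} - \frac{\left(-25\right)^{2}}{9}\right)\right) = 761 \left(550 + \left(\frac{8}{9} - \frac{625}{9}\right)\right) = 761 \left(550 - \frac{617}{9}\right) = 761 \cdot \frac{4333}{9} = \frac{3297413}{9}$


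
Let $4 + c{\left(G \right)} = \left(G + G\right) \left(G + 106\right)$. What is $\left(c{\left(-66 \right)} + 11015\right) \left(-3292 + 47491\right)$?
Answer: $253304469$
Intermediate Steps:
$c{\left(G \right)} = -4 + 2 G \left(106 + G\right)$ ($c{\left(G \right)} = -4 + \left(G + G\right) \left(G + 106\right) = -4 + 2 G \left(106 + G\right)$)
$\left(c{\left(-66 \right)} + 11015\right) \left(-3292 + 47491\right) = \left(\left(-4 + 2 \left(-66\right)^{2} + 212 \left(-66\right)\right) + 11015\right) \left(-3292 + 47491\right) = \left(\left(-4 + 2 \cdot 4356 - 13992\right) + 11015\right) 44199 = \left(\left(-4 + 8712 - 13992\right) + 11015\right) 44199 = \left(-5284 + 11015\right) 44199 = 5731 \cdot 44199 = 253304469$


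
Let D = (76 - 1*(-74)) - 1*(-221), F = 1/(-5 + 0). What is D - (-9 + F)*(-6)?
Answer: 1579/5 ≈ 315.80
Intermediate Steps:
F = -⅕ (F = 1/(-5) = -⅕ ≈ -0.20000)
D = 371 (D = (76 + 74) + 221 = 150 + 221 = 371)
D - (-9 + F)*(-6) = 371 - (-9 - ⅕)*(-6) = 371 - (-46)*(-6)/5 = 371 - 1*276/5 = 371 - 276/5 = 1579/5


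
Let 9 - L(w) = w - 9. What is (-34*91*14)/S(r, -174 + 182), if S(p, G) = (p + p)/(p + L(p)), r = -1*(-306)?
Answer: -1274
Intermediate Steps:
L(w) = 18 - w (L(w) = 9 - (w - 9) = 9 - (-9 + w) = 9 + (9 - w) = 18 - w)
r = 306
S(p, G) = p/9 (S(p, G) = (p + p)/(p + (18 - p)) = (2*p)/18 = (2*p)*(1/18) = p/9)
(-34*91*14)/S(r, -174 + 182) = (-34*91*14)/(((1/9)*306)) = -3094*14/34 = -43316*1/34 = -1274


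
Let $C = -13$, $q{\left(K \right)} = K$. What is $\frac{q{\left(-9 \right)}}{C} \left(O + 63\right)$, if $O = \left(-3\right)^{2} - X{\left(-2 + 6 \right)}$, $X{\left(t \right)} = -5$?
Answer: $\frac{693}{13} \approx 53.308$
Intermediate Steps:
$O = 14$ ($O = \left(-3\right)^{2} - -5 = 9 + 5 = 14$)
$\frac{q{\left(-9 \right)}}{C} \left(O + 63\right) = - \frac{9}{-13} \left(14 + 63\right) = \left(-9\right) \left(- \frac{1}{13}\right) 77 = \frac{9}{13} \cdot 77 = \frac{693}{13}$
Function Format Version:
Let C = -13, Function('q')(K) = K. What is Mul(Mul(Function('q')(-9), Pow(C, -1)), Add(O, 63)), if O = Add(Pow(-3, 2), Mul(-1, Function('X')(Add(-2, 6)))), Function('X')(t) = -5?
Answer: Rational(693, 13) ≈ 53.308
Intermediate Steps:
O = 14 (O = Add(Pow(-3, 2), Mul(-1, -5)) = Add(9, 5) = 14)
Mul(Mul(Function('q')(-9), Pow(C, -1)), Add(O, 63)) = Mul(Mul(-9, Pow(-13, -1)), Add(14, 63)) = Mul(Mul(-9, Rational(-1, 13)), 77) = Mul(Rational(9, 13), 77) = Rational(693, 13)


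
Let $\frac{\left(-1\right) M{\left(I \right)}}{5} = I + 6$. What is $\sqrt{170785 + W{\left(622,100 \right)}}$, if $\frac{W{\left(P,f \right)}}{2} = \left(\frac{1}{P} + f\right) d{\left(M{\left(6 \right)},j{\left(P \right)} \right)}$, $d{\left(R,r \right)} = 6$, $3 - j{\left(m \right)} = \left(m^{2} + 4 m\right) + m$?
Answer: $\frac{\sqrt{16634563051}}{311} \approx 414.71$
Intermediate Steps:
$M{\left(I \right)} = -30 - 5 I$ ($M{\left(I \right)} = - 5 \left(I + 6\right) = - 5 \left(6 + I\right) = -30 - 5 I$)
$j{\left(m \right)} = 3 - m^{2} - 5 m$ ($j{\left(m \right)} = 3 - \left(\left(m^{2} + 4 m\right) + m\right) = 3 - \left(m^{2} + 5 m\right) = 3 - m^{2} - 5 m$)
$W{\left(P,f \right)} = 12 f + \frac{12}{P}$ ($W{\left(P,f \right)} = 2 \left(\frac{1}{P} + f\right) 6 = 2 \left(f + \frac{1}{P}\right) 6 = 2 \left(6 f + \frac{6}{P}\right) = 12 f + \frac{12}{P}$)
$\sqrt{170785 + W{\left(622,100 \right)}} = \sqrt{170785 + \left(12 \cdot 100 + \frac{12}{622}\right)} = \sqrt{170785 + \left(1200 + 12 \cdot \frac{1}{622}\right)} = \sqrt{170785 + \left(1200 + \frac{6}{311}\right)} = \sqrt{170785 + \frac{373206}{311}} = \sqrt{\frac{53487341}{311}} = \frac{\sqrt{16634563051}}{311}$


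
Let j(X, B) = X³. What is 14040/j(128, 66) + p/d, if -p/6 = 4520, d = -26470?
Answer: 715580013/693895168 ≈ 1.0313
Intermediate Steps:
p = -27120 (p = -6*4520 = -27120)
14040/j(128, 66) + p/d = 14040/(128³) - 27120/(-26470) = 14040/2097152 - 27120*(-1/26470) = 14040*(1/2097152) + 2712/2647 = 1755/262144 + 2712/2647 = 715580013/693895168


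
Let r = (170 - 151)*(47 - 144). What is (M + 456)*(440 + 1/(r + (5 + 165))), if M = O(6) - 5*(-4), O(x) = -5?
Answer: 346712049/1673 ≈ 2.0724e+5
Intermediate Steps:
r = -1843 (r = 19*(-97) = -1843)
M = 15 (M = -5 - 5*(-4) = -5 + 20 = 15)
(M + 456)*(440 + 1/(r + (5 + 165))) = (15 + 456)*(440 + 1/(-1843 + (5 + 165))) = 471*(440 + 1/(-1843 + 170)) = 471*(440 + 1/(-1673)) = 471*(440 - 1/1673) = 471*(736119/1673) = 346712049/1673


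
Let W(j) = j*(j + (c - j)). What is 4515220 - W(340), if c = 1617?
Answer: 3965440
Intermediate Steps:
W(j) = 1617*j (W(j) = j*(j + (1617 - j)) = j*1617 = 1617*j)
4515220 - W(340) = 4515220 - 1617*340 = 4515220 - 1*549780 = 4515220 - 549780 = 3965440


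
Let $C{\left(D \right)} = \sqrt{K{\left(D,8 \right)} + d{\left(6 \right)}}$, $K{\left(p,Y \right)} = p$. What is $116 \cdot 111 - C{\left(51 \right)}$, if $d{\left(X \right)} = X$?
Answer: $12876 - \sqrt{57} \approx 12868.0$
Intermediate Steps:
$C{\left(D \right)} = \sqrt{6 + D}$ ($C{\left(D \right)} = \sqrt{D + 6} = \sqrt{6 + D}$)
$116 \cdot 111 - C{\left(51 \right)} = 116 \cdot 111 - \sqrt{6 + 51} = 12876 - \sqrt{57}$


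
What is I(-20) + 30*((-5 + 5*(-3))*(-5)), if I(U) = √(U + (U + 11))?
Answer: 3000 + I*√29 ≈ 3000.0 + 5.3852*I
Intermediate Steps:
I(U) = √(11 + 2*U) (I(U) = √(U + (11 + U)) = √(11 + 2*U))
I(-20) + 30*((-5 + 5*(-3))*(-5)) = √(11 + 2*(-20)) + 30*((-5 + 5*(-3))*(-5)) = √(11 - 40) + 30*((-5 - 15)*(-5)) = √(-29) + 30*(-20*(-5)) = I*√29 + 30*100 = I*√29 + 3000 = 3000 + I*√29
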